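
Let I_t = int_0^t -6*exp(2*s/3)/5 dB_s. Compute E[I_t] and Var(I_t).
E[I_t] = 0; Var(I_t) = 27*exp(4*t/3)/25 - 27/25

The Itô integral of a deterministic integrand f(s) has mean 0 because each increment f(s) * (B_{s+ds} - B_s) has mean 0. By the Itô isometry:
  Var( int_0^t f(s) dB_s ) = E[ (int_0^t f(s) dB_s)^2 ] = int_0^t f(s)^2 ds.
Here f(s) = -6*exp(2*s/3)/5, so f(s)^2 = 36*exp(4*s/3)/25. Integrate:
  int_0^t (36*exp(4*s/3)/25) ds = 27*exp(4*t/3)/25 - 27/25.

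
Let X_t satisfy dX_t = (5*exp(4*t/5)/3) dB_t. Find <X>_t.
<X>_t = 125*exp(8*t/5)/72 - 125/72

For an Itô process dX_t = a(t) dt + b(t) dB_t, the quadratic variation is <X>_t = int_0^t b(s)^2 ds (the drift term does not contribute). Here b(s) = 5*exp(4*s/5)/3, so
  b(s)^2 = 25*exp(8*s/5)/9.
Integrating from 0 to t:
  <X>_t = int_0^t (25*exp(8*s/5)/9) ds = 125*exp(8*t/5)/72 - 125/72.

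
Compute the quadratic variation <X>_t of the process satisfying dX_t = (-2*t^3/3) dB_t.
<X>_t = 4*t^7/63

For an Itô process dX_t = a(t) dt + b(t) dB_t, the quadratic variation is <X>_t = int_0^t b(s)^2 ds (the drift term does not contribute). Here b(s) = -2*s^3/3, so
  b(s)^2 = 4*s^6/9.
Integrating from 0 to t:
  <X>_t = int_0^t (4*s^6/9) ds = 4*t^7/63.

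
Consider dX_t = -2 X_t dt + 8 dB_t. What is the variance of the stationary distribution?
lim Var(X_t) = 16

The OU SDE dX = -theta X dt + sigma dB admits the integrating factor exp(theta t): d(exp(theta t) X_t) = sigma exp(theta t) dB_t. Integrating from 0 to t gives X_t = x_0 * exp(-theta t) + sigma * int_0^t exp(-theta (t-s)) dB_s for any initial x_0. The Itô integral has variance (by the Itô isometry) sigma^2 * int_0^t exp(-2 theta (t - s)) ds = sigma^2 * (1 - exp(-2 theta t)) / (2 theta), independent of x_0.
With theta = 2, sigma = 8:
  Var(X_t) = (8)^2 * (1 - exp(-2*2 t)) / (2 * 2) = 16 - 16*exp(-4*t).
As t -> infinity, exp(-2*2 t) -> 0, so the stationary variance is sigma^2 / (2 theta) = 16.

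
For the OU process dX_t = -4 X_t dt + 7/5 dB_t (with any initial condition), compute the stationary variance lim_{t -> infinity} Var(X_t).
lim Var(X_t) = 49/200

The OU SDE dX = -theta X dt + sigma dB admits the integrating factor exp(theta t): d(exp(theta t) X_t) = sigma exp(theta t) dB_t. Integrating from 0 to t gives X_t = x_0 * exp(-theta t) + sigma * int_0^t exp(-theta (t-s)) dB_s for any initial x_0. The Itô integral has variance (by the Itô isometry) sigma^2 * int_0^t exp(-2 theta (t - s)) ds = sigma^2 * (1 - exp(-2 theta t)) / (2 theta), independent of x_0.
With theta = 4, sigma = 7/5:
  Var(X_t) = (7/5)^2 * (1 - exp(-2*4 t)) / (2 * 4) = 49/200 - 49*exp(-8*t)/200.
As t -> infinity, exp(-2*4 t) -> 0, so the stationary variance is sigma^2 / (2 theta) = 49/200.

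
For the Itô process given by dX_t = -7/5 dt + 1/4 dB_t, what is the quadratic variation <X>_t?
<X>_t = t/16

For an Itô process dX_t = a(t) dt + b(t) dB_t, the quadratic variation is <X>_t = int_0^t b(s)^2 ds (the drift term does not contribute). Here b(s) = 1/4, so
  b(s)^2 = 1/16.
Integrating from 0 to t:
  <X>_t = int_0^t (1/16) ds = t/16.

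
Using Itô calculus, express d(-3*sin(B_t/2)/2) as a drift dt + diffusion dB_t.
d(-3*sin(B_t/2)/2) = (3*sin(B_t/2)/16) dt + (-3*cos(B_t/2)/4) dB_t

Itô's formula for f(B_t) gives d f(B_t) = f'(B_t) dB_t + (1/2) f''(B_t) dt. Compute derivatives of f(x) = -3*sin(x/2)/2:
  f'(x)  = -3*cos(x/2)/4
  f''(x) = 3*sin(x/2)/8
Substitute x = B_t and multiply the f'' term by 1/2:
  drift     = (1/2) * (3*sin(x/2)/8) evaluated at B_t = 3*sin(B_t/2)/16
  diffusion = (-3*cos(x/2)/4) evaluated at B_t = -3*cos(B_t/2)/4
Therefore d(-3*sin(B_t/2)/2) = (3*sin(B_t/2)/16) dt + (-3*cos(B_t/2)/4) dB_t.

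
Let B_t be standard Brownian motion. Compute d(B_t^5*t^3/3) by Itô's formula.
d(B_t^5*t^3/3) = (B_t^3*t^2*(B_t^2 + 10*t/3)) dt + (5*B_t^4*t^3/3) dB_t

Itô's formula for f(t, x): d f(t, B_t) = (f_t + (1/2) f_xx) dt + f_x dB_t. Compute partials of f(t, x) = t^3*x^5/3:
  f_t(t,x)  = t^2*x^5
  f_x(t,x)  = 5*t^3*x^4/3
  f_xx(t,x) = 20*t^3*x^3/3
Assemble drift = f_t + (1/2) f_xx = t^2*x^3*(10*t/3 + x^2) and diffusion = f_x = 5*t^3*x^4/3. Substituting x = B_t:
  d(B_t^5*t^3/3) = (B_t^3*t^2*(B_t^2 + 10*t/3)) dt + (5*B_t^4*t^3/3) dB_t.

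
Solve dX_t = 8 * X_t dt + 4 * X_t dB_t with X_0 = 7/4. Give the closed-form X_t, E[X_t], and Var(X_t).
X_t = 7/4 * exp((0) t + (4) B_t); E[X_t] = 7*exp(8*t)/4; Var(X_t) = 49*(exp(16*t) - 1)*exp(16*t)/16

For GBM dX = mu X dt + sigma X dB with X_0 = x_0, apply Itô to Y = log X: dY = (mu - sigma^2/2) dt + sigma dB, so Y_t = log(x_0) + (mu - sigma^2/2) t + sigma B_t and hence X_t = x_0 * exp((mu - sigma^2/2) t + sigma B_t).
With mu = 8, sigma = 4, x_0 = 7/4, this gives:
  X_t = 7/4 * exp((0) * t + (4) * B_t).
Since sigma*B_t ~ Normal(0, sigma^2 t), E[exp(sigma*B_t)] = exp(sigma^2 t / 2); so E[X_t] = x_0 * exp((mu - sigma^2/2) t) * exp(sigma^2 t / 2) = x_0 * exp(mu t) = 7*exp(8*t)/4.
Var(X_t) = E[X_t^2] - (E[X_t])^2 = x_0^2 * exp(2 mu t) * (exp(sigma^2 t) - 1) = 49*(exp(16*t) - 1)*exp(16*t)/16.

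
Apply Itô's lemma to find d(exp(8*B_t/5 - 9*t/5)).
d(exp(8*B_t/5 - 9*t/5)) = (-13*exp(8*B_t/5 - 9*t/5)/25) dt + (8*exp(8*B_t/5 - 9*t/5)/5) dB_t

Itô's formula for f(t, x): d f(t, B_t) = (f_t + (1/2) f_xx) dt + f_x dB_t. Compute partials of f(t, x) = exp(-9*t/5 + 8*x/5):
  f_t(t,x)  = -9*exp(-9*t/5 + 8*x/5)/5
  f_x(t,x)  = 8*exp(-9*t/5 + 8*x/5)/5
  f_xx(t,x) = 64*exp(-9*t/5 + 8*x/5)/25
Assemble drift = f_t + (1/2) f_xx = -13*exp(-9*t/5 + 8*x/5)/25 and diffusion = f_x = 8*exp(-9*t/5 + 8*x/5)/5. Substituting x = B_t:
  d(exp(8*B_t/5 - 9*t/5)) = (-13*exp(8*B_t/5 - 9*t/5)/25) dt + (8*exp(8*B_t/5 - 9*t/5)/5) dB_t.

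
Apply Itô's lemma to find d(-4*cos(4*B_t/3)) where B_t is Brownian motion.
d(-4*cos(4*B_t/3)) = (32*cos(4*B_t/3)/9) dt + (16*sin(4*B_t/3)/3) dB_t

Itô's formula for f(B_t) gives d f(B_t) = f'(B_t) dB_t + (1/2) f''(B_t) dt. Compute derivatives of f(x) = -4*cos(4*x/3):
  f'(x)  = 16*sin(4*x/3)/3
  f''(x) = 64*cos(4*x/3)/9
Substitute x = B_t and multiply the f'' term by 1/2:
  drift     = (1/2) * (64*cos(4*x/3)/9) evaluated at B_t = 32*cos(4*B_t/3)/9
  diffusion = (16*sin(4*x/3)/3) evaluated at B_t = 16*sin(4*B_t/3)/3
Therefore d(-4*cos(4*B_t/3)) = (32*cos(4*B_t/3)/9) dt + (16*sin(4*B_t/3)/3) dB_t.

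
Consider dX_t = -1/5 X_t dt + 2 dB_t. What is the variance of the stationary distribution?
lim Var(X_t) = 10

The OU SDE dX = -theta X dt + sigma dB admits the integrating factor exp(theta t): d(exp(theta t) X_t) = sigma exp(theta t) dB_t. Integrating from 0 to t gives X_t = x_0 * exp(-theta t) + sigma * int_0^t exp(-theta (t-s)) dB_s for any initial x_0. The Itô integral has variance (by the Itô isometry) sigma^2 * int_0^t exp(-2 theta (t - s)) ds = sigma^2 * (1 - exp(-2 theta t)) / (2 theta), independent of x_0.
With theta = 1/5, sigma = 2:
  Var(X_t) = (2)^2 * (1 - exp(-2*1/5 t)) / (2 * 1/5) = 10 - 10*exp(-2*t/5).
As t -> infinity, exp(-2*1/5 t) -> 0, so the stationary variance is sigma^2 / (2 theta) = 10.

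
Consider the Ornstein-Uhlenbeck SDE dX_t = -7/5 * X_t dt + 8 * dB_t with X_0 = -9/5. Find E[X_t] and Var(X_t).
E[X_t] = -9*exp(-7*t/5)/5; Var(X_t) = 160/7 - 160*exp(-14*t/5)/7

The OU SDE dX = -theta X dt + sigma dB admits the integrating factor exp(theta t): d(exp(theta t) X_t) = sigma exp(theta t) dB_t. Integrating from 0 to t:
  X_t = x_0 * exp(-theta t) + sigma * int_0^t exp(-theta (t-s)) dB_s.
The Itô integral has mean 0 and (by the Itô isometry) variance sigma^2 * int_0^t exp(-2 theta (t - s)) ds = sigma^2 * (1 - exp(-2 theta t)) / (2 theta).
With theta = 7/5, sigma = 8, x_0 = -9/5:
  E[X_t] = -9/5 * exp(-7/5 t) = -9*exp(-7*t/5)/5
  Var(X_t) = (8)^2 * (1 - exp(-2*7/5 t)) / (2 * 7/5) = 160/7 - 160*exp(-14*t/5)/7.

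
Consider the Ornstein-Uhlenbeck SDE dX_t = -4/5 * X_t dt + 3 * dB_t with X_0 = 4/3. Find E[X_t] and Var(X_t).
E[X_t] = 4*exp(-4*t/5)/3; Var(X_t) = 45/8 - 45*exp(-8*t/5)/8

The OU SDE dX = -theta X dt + sigma dB admits the integrating factor exp(theta t): d(exp(theta t) X_t) = sigma exp(theta t) dB_t. Integrating from 0 to t:
  X_t = x_0 * exp(-theta t) + sigma * int_0^t exp(-theta (t-s)) dB_s.
The Itô integral has mean 0 and (by the Itô isometry) variance sigma^2 * int_0^t exp(-2 theta (t - s)) ds = sigma^2 * (1 - exp(-2 theta t)) / (2 theta).
With theta = 4/5, sigma = 3, x_0 = 4/3:
  E[X_t] = 4/3 * exp(-4/5 t) = 4*exp(-4*t/5)/3
  Var(X_t) = (3)^2 * (1 - exp(-2*4/5 t)) / (2 * 4/5) = 45/8 - 45*exp(-8*t/5)/8.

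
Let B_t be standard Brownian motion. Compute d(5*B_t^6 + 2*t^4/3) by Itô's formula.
d(5*B_t^6 + 2*t^4/3) = (75*B_t^4 + 8*t^3/3) dt + (30*B_t^5) dB_t

Itô's formula for f(t, x): d f(t, B_t) = (f_t + (1/2) f_xx) dt + f_x dB_t. Compute partials of f(t, x) = 2*t^4/3 + 5*x^6:
  f_t(t,x)  = 8*t^3/3
  f_x(t,x)  = 30*x^5
  f_xx(t,x) = 150*x^4
Assemble drift = f_t + (1/2) f_xx = 8*t^3/3 + 75*x^4 and diffusion = f_x = 30*x^5. Substituting x = B_t:
  d(5*B_t^6 + 2*t^4/3) = (75*B_t^4 + 8*t^3/3) dt + (30*B_t^5) dB_t.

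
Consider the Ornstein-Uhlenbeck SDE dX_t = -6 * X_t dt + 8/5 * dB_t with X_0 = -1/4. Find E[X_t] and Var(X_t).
E[X_t] = -exp(-6*t)/4; Var(X_t) = 16/75 - 16*exp(-12*t)/75

The OU SDE dX = -theta X dt + sigma dB admits the integrating factor exp(theta t): d(exp(theta t) X_t) = sigma exp(theta t) dB_t. Integrating from 0 to t:
  X_t = x_0 * exp(-theta t) + sigma * int_0^t exp(-theta (t-s)) dB_s.
The Itô integral has mean 0 and (by the Itô isometry) variance sigma^2 * int_0^t exp(-2 theta (t - s)) ds = sigma^2 * (1 - exp(-2 theta t)) / (2 theta).
With theta = 6, sigma = 8/5, x_0 = -1/4:
  E[X_t] = -1/4 * exp(-6 t) = -exp(-6*t)/4
  Var(X_t) = (8/5)^2 * (1 - exp(-2*6 t)) / (2 * 6) = 16/75 - 16*exp(-12*t)/75.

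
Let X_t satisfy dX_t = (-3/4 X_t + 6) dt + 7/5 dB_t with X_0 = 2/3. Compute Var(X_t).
Var(X_t) = 98/75 - 98*exp(-3*t/2)/75

The variance V(t) = Var(X_t) satisfies V'(t) = 2 a V(t) + c^2 with V(0) = 0 (drift coefficient is linear in X, diffusion is constant). With a = -3/4, c = 7/5, the solution is
  V(t) = (c^2 / (2 a)) * (exp(2 a t) - 1)
       = ((7/5)^2 / (2*(-3/4))) * (exp((-3/2) t) - 1)
       = 98/75 - 98*exp(-3*t/2)/75.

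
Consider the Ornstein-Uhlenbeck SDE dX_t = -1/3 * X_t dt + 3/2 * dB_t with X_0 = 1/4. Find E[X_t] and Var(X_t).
E[X_t] = exp(-t/3)/4; Var(X_t) = 27/8 - 27*exp(-2*t/3)/8

The OU SDE dX = -theta X dt + sigma dB admits the integrating factor exp(theta t): d(exp(theta t) X_t) = sigma exp(theta t) dB_t. Integrating from 0 to t:
  X_t = x_0 * exp(-theta t) + sigma * int_0^t exp(-theta (t-s)) dB_s.
The Itô integral has mean 0 and (by the Itô isometry) variance sigma^2 * int_0^t exp(-2 theta (t - s)) ds = sigma^2 * (1 - exp(-2 theta t)) / (2 theta).
With theta = 1/3, sigma = 3/2, x_0 = 1/4:
  E[X_t] = 1/4 * exp(-1/3 t) = exp(-t/3)/4
  Var(X_t) = (3/2)^2 * (1 - exp(-2*1/3 t)) / (2 * 1/3) = 27/8 - 27*exp(-2*t/3)/8.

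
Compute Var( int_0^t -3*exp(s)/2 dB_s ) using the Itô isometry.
Var = 9*exp(2*t)/8 - 9/8

The Itô integral of a deterministic integrand f(s) has mean 0 because each increment f(s) * (B_{s+ds} - B_s) has mean 0. By the Itô isometry:
  Var( int_0^t f(s) dB_s ) = E[ (int_0^t f(s) dB_s)^2 ] = int_0^t f(s)^2 ds.
Here f(s) = -3*exp(s)/2, so f(s)^2 = 9*exp(2*s)/4. Integrate:
  int_0^t (9*exp(2*s)/4) ds = 9*exp(2*t)/8 - 9/8.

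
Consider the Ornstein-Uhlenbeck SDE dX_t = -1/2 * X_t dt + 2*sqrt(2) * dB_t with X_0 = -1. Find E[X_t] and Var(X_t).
E[X_t] = -exp(-t/2); Var(X_t) = 8 - 8*exp(-t)

The OU SDE dX = -theta X dt + sigma dB admits the integrating factor exp(theta t): d(exp(theta t) X_t) = sigma exp(theta t) dB_t. Integrating from 0 to t:
  X_t = x_0 * exp(-theta t) + sigma * int_0^t exp(-theta (t-s)) dB_s.
The Itô integral has mean 0 and (by the Itô isometry) variance sigma^2 * int_0^t exp(-2 theta (t - s)) ds = sigma^2 * (1 - exp(-2 theta t)) / (2 theta).
With theta = 1/2, sigma = 2*sqrt(2), x_0 = -1:
  E[X_t] = -1 * exp(-1/2 t) = -exp(-t/2)
  Var(X_t) = (2*sqrt(2))^2 * (1 - exp(-2*1/2 t)) / (2 * 1/2) = 8 - 8*exp(-t).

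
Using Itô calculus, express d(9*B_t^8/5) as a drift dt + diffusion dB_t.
d(9*B_t^8/5) = (252*B_t^6/5) dt + (72*B_t^7/5) dB_t

Itô's formula for f(B_t) gives d f(B_t) = f'(B_t) dB_t + (1/2) f''(B_t) dt. Compute derivatives of f(x) = 9*x^8/5:
  f'(x)  = 72*x^7/5
  f''(x) = 504*x^6/5
Substitute x = B_t and multiply the f'' term by 1/2:
  drift     = (1/2) * (504*x^6/5) evaluated at B_t = 252*B_t^6/5
  diffusion = (72*x^7/5) evaluated at B_t = 72*B_t^7/5
Therefore d(9*B_t^8/5) = (252*B_t^6/5) dt + (72*B_t^7/5) dB_t.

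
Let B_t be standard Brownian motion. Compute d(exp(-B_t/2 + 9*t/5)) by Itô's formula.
d(exp(-B_t/2 + 9*t/5)) = (77*exp(-B_t/2 + 9*t/5)/40) dt + (-exp(-B_t/2 + 9*t/5)/2) dB_t

Itô's formula for f(t, x): d f(t, B_t) = (f_t + (1/2) f_xx) dt + f_x dB_t. Compute partials of f(t, x) = exp(9*t/5 - x/2):
  f_t(t,x)  = 9*exp(9*t/5 - x/2)/5
  f_x(t,x)  = -exp(9*t/5 - x/2)/2
  f_xx(t,x) = exp(9*t/5 - x/2)/4
Assemble drift = f_t + (1/2) f_xx = 77*exp(9*t/5 - x/2)/40 and diffusion = f_x = -exp(9*t/5 - x/2)/2. Substituting x = B_t:
  d(exp(-B_t/2 + 9*t/5)) = (77*exp(-B_t/2 + 9*t/5)/40) dt + (-exp(-B_t/2 + 9*t/5)/2) dB_t.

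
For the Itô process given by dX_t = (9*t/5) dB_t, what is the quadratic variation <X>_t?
<X>_t = 27*t^3/25

For an Itô process dX_t = a(t) dt + b(t) dB_t, the quadratic variation is <X>_t = int_0^t b(s)^2 ds (the drift term does not contribute). Here b(s) = 9*s/5, so
  b(s)^2 = 81*s^2/25.
Integrating from 0 to t:
  <X>_t = int_0^t (81*s^2/25) ds = 27*t^3/25.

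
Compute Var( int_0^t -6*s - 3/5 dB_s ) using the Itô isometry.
Var = 3*t*(100*t^2 + 30*t + 3)/25

The Itô integral of a deterministic integrand f(s) has mean 0 because each increment f(s) * (B_{s+ds} - B_s) has mean 0. By the Itô isometry:
  Var( int_0^t f(s) dB_s ) = E[ (int_0^t f(s) dB_s)^2 ] = int_0^t f(s)^2 ds.
Here f(s) = -6*s - 3/5, so f(s)^2 = 9*(10*s + 1)^2/25. Integrate:
  int_0^t (9*(10*s + 1)^2/25) ds = 3*t*(100*t^2 + 30*t + 3)/25.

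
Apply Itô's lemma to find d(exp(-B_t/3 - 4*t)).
d(exp(-B_t/3 - 4*t)) = (-71*exp(-B_t/3 - 4*t)/18) dt + (-exp(-B_t/3 - 4*t)/3) dB_t

Itô's formula for f(t, x): d f(t, B_t) = (f_t + (1/2) f_xx) dt + f_x dB_t. Compute partials of f(t, x) = exp(-4*t - x/3):
  f_t(t,x)  = -4*exp(-4*t - x/3)
  f_x(t,x)  = -exp(-4*t - x/3)/3
  f_xx(t,x) = exp(-4*t - x/3)/9
Assemble drift = f_t + (1/2) f_xx = -71*exp(-4*t - x/3)/18 and diffusion = f_x = -exp(-4*t - x/3)/3. Substituting x = B_t:
  d(exp(-B_t/3 - 4*t)) = (-71*exp(-B_t/3 - 4*t)/18) dt + (-exp(-B_t/3 - 4*t)/3) dB_t.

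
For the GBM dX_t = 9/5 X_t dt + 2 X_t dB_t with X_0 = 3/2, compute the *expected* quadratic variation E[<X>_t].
E[<X>_t] = 45*exp(38*t/5)/38 - 45/38

<X>_t = int_0^t (2 * X_s)^2 ds. Taking expectation inside the integral: E[<X>_t] = 2^2 * int_0^t E[X_s^2] ds. For GBM, E[X_s^2] = x_0^2 * exp((2 mu + sigma^2) s). Integrating:
  E[<X>_t] = 2^2 * (3/2)^2 * (exp((2*(9/5) + 2^2) t) - 1) / (2*(9/5) + 2^2)
           = 2^2 * (3/2)^2 * (exp((38/5) t) - 1) / (38/5) = 45*exp(38*t/5)/38 - 45/38.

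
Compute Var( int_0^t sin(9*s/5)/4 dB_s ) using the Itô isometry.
Var = t/32 - 5*sin(18*t/5)/576

The Itô integral of a deterministic integrand f(s) has mean 0 because each increment f(s) * (B_{s+ds} - B_s) has mean 0. By the Itô isometry:
  Var( int_0^t f(s) dB_s ) = E[ (int_0^t f(s) dB_s)^2 ] = int_0^t f(s)^2 ds.
Here f(s) = sin(9*s/5)/4, so f(s)^2 = sin(9*s/5)^2/16. Integrate:
  int_0^t (sin(9*s/5)^2/16) ds = t/32 - 5*sin(18*t/5)/576.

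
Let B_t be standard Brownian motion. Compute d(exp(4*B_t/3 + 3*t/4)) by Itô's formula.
d(exp(4*B_t/3 + 3*t/4)) = (59*exp(4*B_t/3 + 3*t/4)/36) dt + (4*exp(4*B_t/3 + 3*t/4)/3) dB_t

Itô's formula for f(t, x): d f(t, B_t) = (f_t + (1/2) f_xx) dt + f_x dB_t. Compute partials of f(t, x) = exp(3*t/4 + 4*x/3):
  f_t(t,x)  = 3*exp(3*t/4 + 4*x/3)/4
  f_x(t,x)  = 4*exp(3*t/4 + 4*x/3)/3
  f_xx(t,x) = 16*exp(3*t/4 + 4*x/3)/9
Assemble drift = f_t + (1/2) f_xx = 59*exp(3*t/4 + 4*x/3)/36 and diffusion = f_x = 4*exp(3*t/4 + 4*x/3)/3. Substituting x = B_t:
  d(exp(4*B_t/3 + 3*t/4)) = (59*exp(4*B_t/3 + 3*t/4)/36) dt + (4*exp(4*B_t/3 + 3*t/4)/3) dB_t.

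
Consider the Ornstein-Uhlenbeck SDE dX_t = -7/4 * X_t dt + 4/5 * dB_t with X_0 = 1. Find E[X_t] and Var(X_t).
E[X_t] = exp(-7*t/4); Var(X_t) = 32/175 - 32*exp(-7*t/2)/175

The OU SDE dX = -theta X dt + sigma dB admits the integrating factor exp(theta t): d(exp(theta t) X_t) = sigma exp(theta t) dB_t. Integrating from 0 to t:
  X_t = x_0 * exp(-theta t) + sigma * int_0^t exp(-theta (t-s)) dB_s.
The Itô integral has mean 0 and (by the Itô isometry) variance sigma^2 * int_0^t exp(-2 theta (t - s)) ds = sigma^2 * (1 - exp(-2 theta t)) / (2 theta).
With theta = 7/4, sigma = 4/5, x_0 = 1:
  E[X_t] = 1 * exp(-7/4 t) = exp(-7*t/4)
  Var(X_t) = (4/5)^2 * (1 - exp(-2*7/4 t)) / (2 * 7/4) = 32/175 - 32*exp(-7*t/2)/175.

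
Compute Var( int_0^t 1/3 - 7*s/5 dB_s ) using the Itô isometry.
Var = t*(147*t^2 - 105*t + 25)/225

The Itô integral of a deterministic integrand f(s) has mean 0 because each increment f(s) * (B_{s+ds} - B_s) has mean 0. By the Itô isometry:
  Var( int_0^t f(s) dB_s ) = E[ (int_0^t f(s) dB_s)^2 ] = int_0^t f(s)^2 ds.
Here f(s) = 1/3 - 7*s/5, so f(s)^2 = (21*s - 5)^2/225. Integrate:
  int_0^t ((21*s - 5)^2/225) ds = t*(147*t^2 - 105*t + 25)/225.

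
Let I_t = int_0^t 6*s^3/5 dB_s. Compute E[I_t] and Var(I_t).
E[I_t] = 0; Var(I_t) = 36*t^7/175

The Itô integral of a deterministic integrand f(s) has mean 0 because each increment f(s) * (B_{s+ds} - B_s) has mean 0. By the Itô isometry:
  Var( int_0^t f(s) dB_s ) = E[ (int_0^t f(s) dB_s)^2 ] = int_0^t f(s)^2 ds.
Here f(s) = 6*s^3/5, so f(s)^2 = 36*s^6/25. Integrate:
  int_0^t (36*s^6/25) ds = 36*t^7/175.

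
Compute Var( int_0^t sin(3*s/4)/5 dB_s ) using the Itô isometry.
Var = t/50 - sin(3*t/2)/75

The Itô integral of a deterministic integrand f(s) has mean 0 because each increment f(s) * (B_{s+ds} - B_s) has mean 0. By the Itô isometry:
  Var( int_0^t f(s) dB_s ) = E[ (int_0^t f(s) dB_s)^2 ] = int_0^t f(s)^2 ds.
Here f(s) = sin(3*s/4)/5, so f(s)^2 = sin(3*s/4)^2/25. Integrate:
  int_0^t (sin(3*s/4)^2/25) ds = t/50 - sin(3*t/2)/75.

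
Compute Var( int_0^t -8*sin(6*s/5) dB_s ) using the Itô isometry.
Var = 32*t - 40*sin(12*t/5)/3

The Itô integral of a deterministic integrand f(s) has mean 0 because each increment f(s) * (B_{s+ds} - B_s) has mean 0. By the Itô isometry:
  Var( int_0^t f(s) dB_s ) = E[ (int_0^t f(s) dB_s)^2 ] = int_0^t f(s)^2 ds.
Here f(s) = -8*sin(6*s/5), so f(s)^2 = 64*sin(6*s/5)^2. Integrate:
  int_0^t (64*sin(6*s/5)^2) ds = 32*t - 40*sin(12*t/5)/3.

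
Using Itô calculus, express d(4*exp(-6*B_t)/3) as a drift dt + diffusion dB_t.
d(4*exp(-6*B_t)/3) = (24*exp(-6*B_t)) dt + (-8*exp(-6*B_t)) dB_t

Itô's formula for f(B_t) gives d f(B_t) = f'(B_t) dB_t + (1/2) f''(B_t) dt. Compute derivatives of f(x) = 4*exp(-6*x)/3:
  f'(x)  = -8*exp(-6*x)
  f''(x) = 48*exp(-6*x)
Substitute x = B_t and multiply the f'' term by 1/2:
  drift     = (1/2) * (48*exp(-6*x)) evaluated at B_t = 24*exp(-6*B_t)
  diffusion = (-8*exp(-6*x)) evaluated at B_t = -8*exp(-6*B_t)
Therefore d(4*exp(-6*B_t)/3) = (24*exp(-6*B_t)) dt + (-8*exp(-6*B_t)) dB_t.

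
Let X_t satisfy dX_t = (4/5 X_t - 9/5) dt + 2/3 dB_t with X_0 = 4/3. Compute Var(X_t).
Var(X_t) = 5*exp(8*t/5)/18 - 5/18

The variance V(t) = Var(X_t) satisfies V'(t) = 2 a V(t) + c^2 with V(0) = 0 (drift coefficient is linear in X, diffusion is constant). With a = 4/5, c = 2/3, the solution is
  V(t) = (c^2 / (2 a)) * (exp(2 a t) - 1)
       = ((2/3)^2 / (2*(4/5))) * (exp((8/5) t) - 1)
       = 5*exp(8*t/5)/18 - 5/18.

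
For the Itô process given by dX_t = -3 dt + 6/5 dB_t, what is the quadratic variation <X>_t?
<X>_t = 36*t/25

For an Itô process dX_t = a(t) dt + b(t) dB_t, the quadratic variation is <X>_t = int_0^t b(s)^2 ds (the drift term does not contribute). Here b(s) = 6/5, so
  b(s)^2 = 36/25.
Integrating from 0 to t:
  <X>_t = int_0^t (36/25) ds = 36*t/25.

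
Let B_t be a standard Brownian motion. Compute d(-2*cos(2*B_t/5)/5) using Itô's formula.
d(-2*cos(2*B_t/5)/5) = (4*cos(2*B_t/5)/125) dt + (4*sin(2*B_t/5)/25) dB_t

Itô's formula for f(B_t) gives d f(B_t) = f'(B_t) dB_t + (1/2) f''(B_t) dt. Compute derivatives of f(x) = -2*cos(2*x/5)/5:
  f'(x)  = 4*sin(2*x/5)/25
  f''(x) = 8*cos(2*x/5)/125
Substitute x = B_t and multiply the f'' term by 1/2:
  drift     = (1/2) * (8*cos(2*x/5)/125) evaluated at B_t = 4*cos(2*B_t/5)/125
  diffusion = (4*sin(2*x/5)/25) evaluated at B_t = 4*sin(2*B_t/5)/25
Therefore d(-2*cos(2*B_t/5)/5) = (4*cos(2*B_t/5)/125) dt + (4*sin(2*B_t/5)/25) dB_t.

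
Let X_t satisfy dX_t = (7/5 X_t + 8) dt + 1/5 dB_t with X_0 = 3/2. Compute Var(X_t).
Var(X_t) = exp(14*t/5)/70 - 1/70

The variance V(t) = Var(X_t) satisfies V'(t) = 2 a V(t) + c^2 with V(0) = 0 (drift coefficient is linear in X, diffusion is constant). With a = 7/5, c = 1/5, the solution is
  V(t) = (c^2 / (2 a)) * (exp(2 a t) - 1)
       = ((1/5)^2 / (2*(7/5))) * (exp((14/5) t) - 1)
       = exp(14*t/5)/70 - 1/70.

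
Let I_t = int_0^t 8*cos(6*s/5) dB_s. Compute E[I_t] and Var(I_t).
E[I_t] = 0; Var(I_t) = 32*t + 40*sin(12*t/5)/3

The Itô integral of a deterministic integrand f(s) has mean 0 because each increment f(s) * (B_{s+ds} - B_s) has mean 0. By the Itô isometry:
  Var( int_0^t f(s) dB_s ) = E[ (int_0^t f(s) dB_s)^2 ] = int_0^t f(s)^2 ds.
Here f(s) = 8*cos(6*s/5), so f(s)^2 = 64*cos(6*s/5)^2. Integrate:
  int_0^t (64*cos(6*s/5)^2) ds = 32*t + 40*sin(12*t/5)/3.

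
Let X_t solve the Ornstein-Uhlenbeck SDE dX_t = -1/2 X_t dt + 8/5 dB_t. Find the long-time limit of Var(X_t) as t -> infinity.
lim Var(X_t) = 64/25

The OU SDE dX = -theta X dt + sigma dB admits the integrating factor exp(theta t): d(exp(theta t) X_t) = sigma exp(theta t) dB_t. Integrating from 0 to t gives X_t = x_0 * exp(-theta t) + sigma * int_0^t exp(-theta (t-s)) dB_s for any initial x_0. The Itô integral has variance (by the Itô isometry) sigma^2 * int_0^t exp(-2 theta (t - s)) ds = sigma^2 * (1 - exp(-2 theta t)) / (2 theta), independent of x_0.
With theta = 1/2, sigma = 8/5:
  Var(X_t) = (8/5)^2 * (1 - exp(-2*1/2 t)) / (2 * 1/2) = 64/25 - 64*exp(-t)/25.
As t -> infinity, exp(-2*1/2 t) -> 0, so the stationary variance is sigma^2 / (2 theta) = 64/25.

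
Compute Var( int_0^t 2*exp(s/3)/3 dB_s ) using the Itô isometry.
Var = 2*exp(2*t/3)/3 - 2/3

The Itô integral of a deterministic integrand f(s) has mean 0 because each increment f(s) * (B_{s+ds} - B_s) has mean 0. By the Itô isometry:
  Var( int_0^t f(s) dB_s ) = E[ (int_0^t f(s) dB_s)^2 ] = int_0^t f(s)^2 ds.
Here f(s) = 2*exp(s/3)/3, so f(s)^2 = 4*exp(2*s/3)/9. Integrate:
  int_0^t (4*exp(2*s/3)/9) ds = 2*exp(2*t/3)/3 - 2/3.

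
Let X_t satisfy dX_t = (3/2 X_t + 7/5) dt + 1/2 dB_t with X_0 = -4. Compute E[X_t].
E[X_t] = -46*exp(3*t/2)/15 - 14/15

Taking expectations and using E[dB_t] = 0, the mean m(t) = E[X_t] satisfies the ODE m'(t) = a m(t) + b with m(0) = x_0. With a = 3/2, b = 7/5, x_0 = -4, the solution is
  m(t) = x_0 * exp(a t) + (b/a) * (exp(a t) - 1)
       = (-4) * exp((3/2) t) + ((7/5)/(3/2)) * (exp((3/2) t) - 1)
       = -46*exp(3*t/2)/15 - 14/15.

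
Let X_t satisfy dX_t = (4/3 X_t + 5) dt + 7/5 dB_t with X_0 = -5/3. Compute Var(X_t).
Var(X_t) = 147*exp(8*t/3)/200 - 147/200

The variance V(t) = Var(X_t) satisfies V'(t) = 2 a V(t) + c^2 with V(0) = 0 (drift coefficient is linear in X, diffusion is constant). With a = 4/3, c = 7/5, the solution is
  V(t) = (c^2 / (2 a)) * (exp(2 a t) - 1)
       = ((7/5)^2 / (2*(4/3))) * (exp((8/3) t) - 1)
       = 147*exp(8*t/3)/200 - 147/200.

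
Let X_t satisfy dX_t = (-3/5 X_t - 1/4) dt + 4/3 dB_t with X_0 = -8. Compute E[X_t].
E[X_t] = -5/12 - 91*exp(-3*t/5)/12

Taking expectations and using E[dB_t] = 0, the mean m(t) = E[X_t] satisfies the ODE m'(t) = a m(t) + b with m(0) = x_0. With a = -3/5, b = -1/4, x_0 = -8, the solution is
  m(t) = x_0 * exp(a t) + (b/a) * (exp(a t) - 1)
       = (-8) * exp((-3/5) t) + ((-1/4)/(-3/5)) * (exp((-3/5) t) - 1)
       = -5/12 - 91*exp(-3*t/5)/12.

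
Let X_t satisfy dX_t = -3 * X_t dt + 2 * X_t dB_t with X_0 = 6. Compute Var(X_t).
Var(X_t) = (36*exp(4*t) - 36)*exp(-6*t)

For GBM dX = mu X dt + sigma X dB with X_0 = x_0, apply Itô to Y = log X: dY = (mu - sigma^2/2) dt + sigma dB, so Y_t = log(x_0) + (mu - sigma^2/2) t + sigma B_t and hence X_t = x_0 * exp((mu - sigma^2/2) t + sigma B_t).
With mu = -3, sigma = 2, x_0 = 6, this gives:
  X_t = 6 * exp((-5) * t + (2) * B_t).
Since sigma*B_t ~ Normal(0, sigma^2 t), E[exp(sigma*B_t)] = exp(sigma^2 t / 2); so E[X_t] = x_0 * exp((mu - sigma^2/2) t) * exp(sigma^2 t / 2) = x_0 * exp(mu t) = 6*exp(-3*t).
Var(X_t) = E[X_t^2] - (E[X_t])^2 = x_0^2 * exp(2 mu t) * (exp(sigma^2 t) - 1) = (36*exp(4*t) - 36)*exp(-6*t).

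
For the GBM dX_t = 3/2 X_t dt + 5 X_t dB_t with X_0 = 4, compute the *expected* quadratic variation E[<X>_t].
E[<X>_t] = 100*exp(28*t)/7 - 100/7

<X>_t = int_0^t (5 * X_s)^2 ds. Taking expectation inside the integral: E[<X>_t] = 5^2 * int_0^t E[X_s^2] ds. For GBM, E[X_s^2] = x_0^2 * exp((2 mu + sigma^2) s). Integrating:
  E[<X>_t] = 5^2 * 4^2 * (exp((2*(3/2) + 5^2) t) - 1) / (2*(3/2) + 5^2)
           = 5^2 * 4^2 * (exp(28 t) - 1) / 28 = 100*exp(28*t)/7 - 100/7.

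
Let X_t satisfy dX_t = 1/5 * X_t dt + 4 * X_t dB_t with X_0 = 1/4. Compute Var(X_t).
Var(X_t) = (exp(16*t) - 1)*exp(2*t/5)/16

For GBM dX = mu X dt + sigma X dB with X_0 = x_0, apply Itô to Y = log X: dY = (mu - sigma^2/2) dt + sigma dB, so Y_t = log(x_0) + (mu - sigma^2/2) t + sigma B_t and hence X_t = x_0 * exp((mu - sigma^2/2) t + sigma B_t).
With mu = 1/5, sigma = 4, x_0 = 1/4, this gives:
  X_t = 1/4 * exp((-39/5) * t + (4) * B_t).
Since sigma*B_t ~ Normal(0, sigma^2 t), E[exp(sigma*B_t)] = exp(sigma^2 t / 2); so E[X_t] = x_0 * exp((mu - sigma^2/2) t) * exp(sigma^2 t / 2) = x_0 * exp(mu t) = exp(t/5)/4.
Var(X_t) = E[X_t^2] - (E[X_t])^2 = x_0^2 * exp(2 mu t) * (exp(sigma^2 t) - 1) = (exp(16*t) - 1)*exp(2*t/5)/16.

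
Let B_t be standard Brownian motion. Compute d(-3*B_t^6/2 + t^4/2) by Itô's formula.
d(-3*B_t^6/2 + t^4/2) = (-45*B_t^4/2 + 2*t^3) dt + (-9*B_t^5) dB_t

Itô's formula for f(t, x): d f(t, B_t) = (f_t + (1/2) f_xx) dt + f_x dB_t. Compute partials of f(t, x) = t^4/2 - 3*x^6/2:
  f_t(t,x)  = 2*t^3
  f_x(t,x)  = -9*x^5
  f_xx(t,x) = -45*x^4
Assemble drift = f_t + (1/2) f_xx = 2*t^3 - 45*x^4/2 and diffusion = f_x = -9*x^5. Substituting x = B_t:
  d(-3*B_t^6/2 + t^4/2) = (-45*B_t^4/2 + 2*t^3) dt + (-9*B_t^5) dB_t.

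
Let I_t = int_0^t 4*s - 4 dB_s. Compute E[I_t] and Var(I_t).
E[I_t] = 0; Var(I_t) = 16*t*(t^2 - 3*t + 3)/3

The Itô integral of a deterministic integrand f(s) has mean 0 because each increment f(s) * (B_{s+ds} - B_s) has mean 0. By the Itô isometry:
  Var( int_0^t f(s) dB_s ) = E[ (int_0^t f(s) dB_s)^2 ] = int_0^t f(s)^2 ds.
Here f(s) = 4*s - 4, so f(s)^2 = 16*(s - 1)^2. Integrate:
  int_0^t (16*(s - 1)^2) ds = 16*t*(t^2 - 3*t + 3)/3.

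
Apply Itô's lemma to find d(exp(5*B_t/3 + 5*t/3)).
d(exp(5*B_t/3 + 5*t/3)) = (55*exp(5*B_t/3 + 5*t/3)/18) dt + (5*exp(5*B_t/3 + 5*t/3)/3) dB_t

Itô's formula for f(t, x): d f(t, B_t) = (f_t + (1/2) f_xx) dt + f_x dB_t. Compute partials of f(t, x) = exp(5*t/3 + 5*x/3):
  f_t(t,x)  = 5*exp(5*t/3 + 5*x/3)/3
  f_x(t,x)  = 5*exp(5*t/3 + 5*x/3)/3
  f_xx(t,x) = 25*exp(5*t/3 + 5*x/3)/9
Assemble drift = f_t + (1/2) f_xx = 55*exp(5*t/3 + 5*x/3)/18 and diffusion = f_x = 5*exp(5*t/3 + 5*x/3)/3. Substituting x = B_t:
  d(exp(5*B_t/3 + 5*t/3)) = (55*exp(5*B_t/3 + 5*t/3)/18) dt + (5*exp(5*B_t/3 + 5*t/3)/3) dB_t.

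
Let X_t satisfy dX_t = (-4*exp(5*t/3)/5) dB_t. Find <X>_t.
<X>_t = 24*exp(10*t/3)/125 - 24/125

For an Itô process dX_t = a(t) dt + b(t) dB_t, the quadratic variation is <X>_t = int_0^t b(s)^2 ds (the drift term does not contribute). Here b(s) = -4*exp(5*s/3)/5, so
  b(s)^2 = 16*exp(10*s/3)/25.
Integrating from 0 to t:
  <X>_t = int_0^t (16*exp(10*s/3)/25) ds = 24*exp(10*t/3)/125 - 24/125.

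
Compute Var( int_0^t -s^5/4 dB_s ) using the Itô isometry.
Var = t^11/176

The Itô integral of a deterministic integrand f(s) has mean 0 because each increment f(s) * (B_{s+ds} - B_s) has mean 0. By the Itô isometry:
  Var( int_0^t f(s) dB_s ) = E[ (int_0^t f(s) dB_s)^2 ] = int_0^t f(s)^2 ds.
Here f(s) = -s^5/4, so f(s)^2 = s^10/16. Integrate:
  int_0^t (s^10/16) ds = t^11/176.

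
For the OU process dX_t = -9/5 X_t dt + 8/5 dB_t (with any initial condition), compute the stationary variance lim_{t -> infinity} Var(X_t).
lim Var(X_t) = 32/45

The OU SDE dX = -theta X dt + sigma dB admits the integrating factor exp(theta t): d(exp(theta t) X_t) = sigma exp(theta t) dB_t. Integrating from 0 to t gives X_t = x_0 * exp(-theta t) + sigma * int_0^t exp(-theta (t-s)) dB_s for any initial x_0. The Itô integral has variance (by the Itô isometry) sigma^2 * int_0^t exp(-2 theta (t - s)) ds = sigma^2 * (1 - exp(-2 theta t)) / (2 theta), independent of x_0.
With theta = 9/5, sigma = 8/5:
  Var(X_t) = (8/5)^2 * (1 - exp(-2*9/5 t)) / (2 * 9/5) = 32/45 - 32*exp(-18*t/5)/45.
As t -> infinity, exp(-2*9/5 t) -> 0, so the stationary variance is sigma^2 / (2 theta) = 32/45.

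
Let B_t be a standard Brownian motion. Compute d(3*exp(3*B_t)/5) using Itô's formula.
d(3*exp(3*B_t)/5) = (27*exp(3*B_t)/10) dt + (9*exp(3*B_t)/5) dB_t

Itô's formula for f(B_t) gives d f(B_t) = f'(B_t) dB_t + (1/2) f''(B_t) dt. Compute derivatives of f(x) = 3*exp(3*x)/5:
  f'(x)  = 9*exp(3*x)/5
  f''(x) = 27*exp(3*x)/5
Substitute x = B_t and multiply the f'' term by 1/2:
  drift     = (1/2) * (27*exp(3*x)/5) evaluated at B_t = 27*exp(3*B_t)/10
  diffusion = (9*exp(3*x)/5) evaluated at B_t = 9*exp(3*B_t)/5
Therefore d(3*exp(3*B_t)/5) = (27*exp(3*B_t)/10) dt + (9*exp(3*B_t)/5) dB_t.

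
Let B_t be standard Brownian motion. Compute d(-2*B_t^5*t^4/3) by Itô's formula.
d(-2*B_t^5*t^4/3) = (4*B_t^3*t^3*(-2*B_t^2 - 5*t)/3) dt + (-10*B_t^4*t^4/3) dB_t

Itô's formula for f(t, x): d f(t, B_t) = (f_t + (1/2) f_xx) dt + f_x dB_t. Compute partials of f(t, x) = -2*t^4*x^5/3:
  f_t(t,x)  = -8*t^3*x^5/3
  f_x(t,x)  = -10*t^4*x^4/3
  f_xx(t,x) = -40*t^4*x^3/3
Assemble drift = f_t + (1/2) f_xx = 4*t^3*x^3*(-5*t - 2*x^2)/3 and diffusion = f_x = -10*t^4*x^4/3. Substituting x = B_t:
  d(-2*B_t^5*t^4/3) = (4*B_t^3*t^3*(-2*B_t^2 - 5*t)/3) dt + (-10*B_t^4*t^4/3) dB_t.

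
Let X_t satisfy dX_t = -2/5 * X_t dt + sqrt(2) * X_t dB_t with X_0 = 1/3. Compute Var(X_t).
Var(X_t) = (exp(2*t) - 1)*exp(-4*t/5)/9

For GBM dX = mu X dt + sigma X dB with X_0 = x_0, apply Itô to Y = log X: dY = (mu - sigma^2/2) dt + sigma dB, so Y_t = log(x_0) + (mu - sigma^2/2) t + sigma B_t and hence X_t = x_0 * exp((mu - sigma^2/2) t + sigma B_t).
With mu = -2/5, sigma = sqrt(2), x_0 = 1/3, this gives:
  X_t = 1/3 * exp((-7/5) * t + (sqrt(2)) * B_t).
Since sigma*B_t ~ Normal(0, sigma^2 t), E[exp(sigma*B_t)] = exp(sigma^2 t / 2); so E[X_t] = x_0 * exp((mu - sigma^2/2) t) * exp(sigma^2 t / 2) = x_0 * exp(mu t) = exp(-2*t/5)/3.
Var(X_t) = E[X_t^2] - (E[X_t])^2 = x_0^2 * exp(2 mu t) * (exp(sigma^2 t) - 1) = (exp(2*t) - 1)*exp(-4*t/5)/9.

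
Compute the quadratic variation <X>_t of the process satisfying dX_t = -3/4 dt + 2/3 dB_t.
<X>_t = 4*t/9

For an Itô process dX_t = a(t) dt + b(t) dB_t, the quadratic variation is <X>_t = int_0^t b(s)^2 ds (the drift term does not contribute). Here b(s) = 2/3, so
  b(s)^2 = 4/9.
Integrating from 0 to t:
  <X>_t = int_0^t (4/9) ds = 4*t/9.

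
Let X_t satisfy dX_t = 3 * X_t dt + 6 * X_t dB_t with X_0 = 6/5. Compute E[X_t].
E[X_t] = 6*exp(3*t)/5

For GBM dX = mu X dt + sigma X dB with X_0 = x_0, apply Itô to Y = log X: dY = (mu - sigma^2/2) dt + sigma dB, so Y_t = log(x_0) + (mu - sigma^2/2) t + sigma B_t and hence X_t = x_0 * exp((mu - sigma^2/2) t + sigma B_t).
With mu = 3, sigma = 6, x_0 = 6/5, this gives:
  X_t = 6/5 * exp((-15) * t + (6) * B_t).
Since sigma*B_t ~ Normal(0, sigma^2 t), E[exp(sigma*B_t)] = exp(sigma^2 t / 2); so E[X_t] = x_0 * exp((mu - sigma^2/2) t) * exp(sigma^2 t / 2) = x_0 * exp(mu t) = 6*exp(3*t)/5.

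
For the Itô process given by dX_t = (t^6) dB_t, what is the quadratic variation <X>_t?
<X>_t = t^13/13

For an Itô process dX_t = a(t) dt + b(t) dB_t, the quadratic variation is <X>_t = int_0^t b(s)^2 ds (the drift term does not contribute). Here b(s) = s^6, so
  b(s)^2 = s^12.
Integrating from 0 to t:
  <X>_t = int_0^t (s^12) ds = t^13/13.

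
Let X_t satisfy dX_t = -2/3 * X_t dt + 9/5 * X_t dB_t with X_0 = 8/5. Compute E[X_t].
E[X_t] = 8*exp(-2*t/3)/5

For GBM dX = mu X dt + sigma X dB with X_0 = x_0, apply Itô to Y = log X: dY = (mu - sigma^2/2) dt + sigma dB, so Y_t = log(x_0) + (mu - sigma^2/2) t + sigma B_t and hence X_t = x_0 * exp((mu - sigma^2/2) t + sigma B_t).
With mu = -2/3, sigma = 9/5, x_0 = 8/5, this gives:
  X_t = 8/5 * exp((-343/150) * t + (9/5) * B_t).
Since sigma*B_t ~ Normal(0, sigma^2 t), E[exp(sigma*B_t)] = exp(sigma^2 t / 2); so E[X_t] = x_0 * exp((mu - sigma^2/2) t) * exp(sigma^2 t / 2) = x_0 * exp(mu t) = 8*exp(-2*t/3)/5.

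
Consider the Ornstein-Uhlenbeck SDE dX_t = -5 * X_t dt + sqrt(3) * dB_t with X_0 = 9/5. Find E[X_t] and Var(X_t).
E[X_t] = 9*exp(-5*t)/5; Var(X_t) = 3/10 - 3*exp(-10*t)/10

The OU SDE dX = -theta X dt + sigma dB admits the integrating factor exp(theta t): d(exp(theta t) X_t) = sigma exp(theta t) dB_t. Integrating from 0 to t:
  X_t = x_0 * exp(-theta t) + sigma * int_0^t exp(-theta (t-s)) dB_s.
The Itô integral has mean 0 and (by the Itô isometry) variance sigma^2 * int_0^t exp(-2 theta (t - s)) ds = sigma^2 * (1 - exp(-2 theta t)) / (2 theta).
With theta = 5, sigma = sqrt(3), x_0 = 9/5:
  E[X_t] = 9/5 * exp(-5 t) = 9*exp(-5*t)/5
  Var(X_t) = (sqrt(3))^2 * (1 - exp(-2*5 t)) / (2 * 5) = 3/10 - 3*exp(-10*t)/10.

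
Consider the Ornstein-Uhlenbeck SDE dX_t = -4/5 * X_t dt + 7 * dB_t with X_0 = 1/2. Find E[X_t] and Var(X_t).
E[X_t] = exp(-4*t/5)/2; Var(X_t) = 245/8 - 245*exp(-8*t/5)/8

The OU SDE dX = -theta X dt + sigma dB admits the integrating factor exp(theta t): d(exp(theta t) X_t) = sigma exp(theta t) dB_t. Integrating from 0 to t:
  X_t = x_0 * exp(-theta t) + sigma * int_0^t exp(-theta (t-s)) dB_s.
The Itô integral has mean 0 and (by the Itô isometry) variance sigma^2 * int_0^t exp(-2 theta (t - s)) ds = sigma^2 * (1 - exp(-2 theta t)) / (2 theta).
With theta = 4/5, sigma = 7, x_0 = 1/2:
  E[X_t] = 1/2 * exp(-4/5 t) = exp(-4*t/5)/2
  Var(X_t) = (7)^2 * (1 - exp(-2*4/5 t)) / (2 * 4/5) = 245/8 - 245*exp(-8*t/5)/8.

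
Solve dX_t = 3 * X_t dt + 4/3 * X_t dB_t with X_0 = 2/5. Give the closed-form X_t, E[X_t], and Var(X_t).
X_t = 2/5 * exp((19/9) t + (4/3) B_t); E[X_t] = 2*exp(3*t)/5; Var(X_t) = 4*(exp(16*t/9) - 1)*exp(6*t)/25

For GBM dX = mu X dt + sigma X dB with X_0 = x_0, apply Itô to Y = log X: dY = (mu - sigma^2/2) dt + sigma dB, so Y_t = log(x_0) + (mu - sigma^2/2) t + sigma B_t and hence X_t = x_0 * exp((mu - sigma^2/2) t + sigma B_t).
With mu = 3, sigma = 4/3, x_0 = 2/5, this gives:
  X_t = 2/5 * exp((19/9) * t + (4/3) * B_t).
Since sigma*B_t ~ Normal(0, sigma^2 t), E[exp(sigma*B_t)] = exp(sigma^2 t / 2); so E[X_t] = x_0 * exp((mu - sigma^2/2) t) * exp(sigma^2 t / 2) = x_0 * exp(mu t) = 2*exp(3*t)/5.
Var(X_t) = E[X_t^2] - (E[X_t])^2 = x_0^2 * exp(2 mu t) * (exp(sigma^2 t) - 1) = 4*(exp(16*t/9) - 1)*exp(6*t)/25.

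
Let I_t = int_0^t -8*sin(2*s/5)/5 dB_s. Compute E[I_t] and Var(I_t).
E[I_t] = 0; Var(I_t) = 32*t/25 - 8*sin(4*t/5)/5

The Itô integral of a deterministic integrand f(s) has mean 0 because each increment f(s) * (B_{s+ds} - B_s) has mean 0. By the Itô isometry:
  Var( int_0^t f(s) dB_s ) = E[ (int_0^t f(s) dB_s)^2 ] = int_0^t f(s)^2 ds.
Here f(s) = -8*sin(2*s/5)/5, so f(s)^2 = 64*sin(2*s/5)^2/25. Integrate:
  int_0^t (64*sin(2*s/5)^2/25) ds = 32*t/25 - 8*sin(4*t/5)/5.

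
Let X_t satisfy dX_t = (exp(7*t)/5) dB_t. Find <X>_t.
<X>_t = exp(14*t)/350 - 1/350

For an Itô process dX_t = a(t) dt + b(t) dB_t, the quadratic variation is <X>_t = int_0^t b(s)^2 ds (the drift term does not contribute). Here b(s) = exp(7*s)/5, so
  b(s)^2 = exp(14*s)/25.
Integrating from 0 to t:
  <X>_t = int_0^t (exp(14*s)/25) ds = exp(14*t)/350 - 1/350.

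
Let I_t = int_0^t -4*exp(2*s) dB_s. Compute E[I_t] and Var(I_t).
E[I_t] = 0; Var(I_t) = 4*exp(4*t) - 4

The Itô integral of a deterministic integrand f(s) has mean 0 because each increment f(s) * (B_{s+ds} - B_s) has mean 0. By the Itô isometry:
  Var( int_0^t f(s) dB_s ) = E[ (int_0^t f(s) dB_s)^2 ] = int_0^t f(s)^2 ds.
Here f(s) = -4*exp(2*s), so f(s)^2 = 16*exp(4*s). Integrate:
  int_0^t (16*exp(4*s)) ds = 4*exp(4*t) - 4.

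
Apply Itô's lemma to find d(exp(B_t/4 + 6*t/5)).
d(exp(B_t/4 + 6*t/5)) = (197*exp(B_t/4 + 6*t/5)/160) dt + (exp(B_t/4 + 6*t/5)/4) dB_t

Itô's formula for f(t, x): d f(t, B_t) = (f_t + (1/2) f_xx) dt + f_x dB_t. Compute partials of f(t, x) = exp(6*t/5 + x/4):
  f_t(t,x)  = 6*exp(6*t/5 + x/4)/5
  f_x(t,x)  = exp(6*t/5 + x/4)/4
  f_xx(t,x) = exp(6*t/5 + x/4)/16
Assemble drift = f_t + (1/2) f_xx = 197*exp(6*t/5 + x/4)/160 and diffusion = f_x = exp(6*t/5 + x/4)/4. Substituting x = B_t:
  d(exp(B_t/4 + 6*t/5)) = (197*exp(B_t/4 + 6*t/5)/160) dt + (exp(B_t/4 + 6*t/5)/4) dB_t.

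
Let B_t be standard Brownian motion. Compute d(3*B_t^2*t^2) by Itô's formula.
d(3*B_t^2*t^2) = (3*t*(2*B_t^2 + t)) dt + (6*B_t*t^2) dB_t

Itô's formula for f(t, x): d f(t, B_t) = (f_t + (1/2) f_xx) dt + f_x dB_t. Compute partials of f(t, x) = 3*t^2*x^2:
  f_t(t,x)  = 6*t*x^2
  f_x(t,x)  = 6*t^2*x
  f_xx(t,x) = 6*t^2
Assemble drift = f_t + (1/2) f_xx = 3*t*(t + 2*x^2) and diffusion = f_x = 6*t^2*x. Substituting x = B_t:
  d(3*B_t^2*t^2) = (3*t*(2*B_t^2 + t)) dt + (6*B_t*t^2) dB_t.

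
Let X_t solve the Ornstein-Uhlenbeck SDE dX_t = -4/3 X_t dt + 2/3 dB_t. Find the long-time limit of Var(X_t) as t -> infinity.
lim Var(X_t) = 1/6

The OU SDE dX = -theta X dt + sigma dB admits the integrating factor exp(theta t): d(exp(theta t) X_t) = sigma exp(theta t) dB_t. Integrating from 0 to t gives X_t = x_0 * exp(-theta t) + sigma * int_0^t exp(-theta (t-s)) dB_s for any initial x_0. The Itô integral has variance (by the Itô isometry) sigma^2 * int_0^t exp(-2 theta (t - s)) ds = sigma^2 * (1 - exp(-2 theta t)) / (2 theta), independent of x_0.
With theta = 4/3, sigma = 2/3:
  Var(X_t) = (2/3)^2 * (1 - exp(-2*4/3 t)) / (2 * 4/3) = 1/6 - exp(-8*t/3)/6.
As t -> infinity, exp(-2*4/3 t) -> 0, so the stationary variance is sigma^2 / (2 theta) = 1/6.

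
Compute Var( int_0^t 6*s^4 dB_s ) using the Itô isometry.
Var = 4*t^9

The Itô integral of a deterministic integrand f(s) has mean 0 because each increment f(s) * (B_{s+ds} - B_s) has mean 0. By the Itô isometry:
  Var( int_0^t f(s) dB_s ) = E[ (int_0^t f(s) dB_s)^2 ] = int_0^t f(s)^2 ds.
Here f(s) = 6*s^4, so f(s)^2 = 36*s^8. Integrate:
  int_0^t (36*s^8) ds = 4*t^9.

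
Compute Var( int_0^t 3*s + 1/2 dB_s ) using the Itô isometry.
Var = t*(12*t^2 + 6*t + 1)/4

The Itô integral of a deterministic integrand f(s) has mean 0 because each increment f(s) * (B_{s+ds} - B_s) has mean 0. By the Itô isometry:
  Var( int_0^t f(s) dB_s ) = E[ (int_0^t f(s) dB_s)^2 ] = int_0^t f(s)^2 ds.
Here f(s) = 3*s + 1/2, so f(s)^2 = (6*s + 1)^2/4. Integrate:
  int_0^t ((6*s + 1)^2/4) ds = t*(12*t^2 + 6*t + 1)/4.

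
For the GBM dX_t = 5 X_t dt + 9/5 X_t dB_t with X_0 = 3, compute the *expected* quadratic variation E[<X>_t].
E[<X>_t] = 729*exp(331*t/25)/331 - 729/331

<X>_t = int_0^t ((9/5) * X_s)^2 ds. Taking expectation inside the integral: E[<X>_t] = (9/5)^2 * int_0^t E[X_s^2] ds. For GBM, E[X_s^2] = x_0^2 * exp((2 mu + sigma^2) s). Integrating:
  E[<X>_t] = (9/5)^2 * 3^2 * (exp((2*5 + (9/5)^2) t) - 1) / (2*5 + (9/5)^2)
           = (9/5)^2 * 3^2 * (exp((331/25) t) - 1) / (331/25) = 729*exp(331*t/25)/331 - 729/331.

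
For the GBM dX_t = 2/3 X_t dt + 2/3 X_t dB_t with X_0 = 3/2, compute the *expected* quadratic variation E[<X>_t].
E[<X>_t] = 9*exp(16*t/9)/16 - 9/16

<X>_t = int_0^t ((2/3) * X_s)^2 ds. Taking expectation inside the integral: E[<X>_t] = (2/3)^2 * int_0^t E[X_s^2] ds. For GBM, E[X_s^2] = x_0^2 * exp((2 mu + sigma^2) s). Integrating:
  E[<X>_t] = (2/3)^2 * (3/2)^2 * (exp((2*(2/3) + (2/3)^2) t) - 1) / (2*(2/3) + (2/3)^2)
           = (2/3)^2 * (3/2)^2 * (exp((16/9) t) - 1) / (16/9) = 9*exp(16*t/9)/16 - 9/16.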